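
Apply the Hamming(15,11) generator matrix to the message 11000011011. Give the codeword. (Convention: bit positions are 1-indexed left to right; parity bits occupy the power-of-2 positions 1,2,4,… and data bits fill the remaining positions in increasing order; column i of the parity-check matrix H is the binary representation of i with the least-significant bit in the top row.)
Codeword c = d · G (mod 2), d = 11000011011:
  c[0] = d·G[:,0] = (11000011011)·(11011010101) mod 2 = 1+1+0+0+0+0+1+0+0+0+1 mod 2 = 0
  c[1] = d·G[:,1] = (11000011011)·(10110110011) mod 2 = 1+0+0+0+0+0+1+0+0+1+1 mod 2 = 0
  c[2] = d·G[:,2] = (11000011011)·(10000000000) mod 2 = 1+0+0+0+0+0+0+0+0+0+0 mod 2 = 1
  c[3] = d·G[:,3] = (11000011011)·(01110001111) mod 2 = 0+1+0+0+0+0+0+1+0+1+1 mod 2 = 0
  c[4] = d·G[:,4] = (11000011011)·(01000000000) mod 2 = 0+1+0+0+0+0+0+0+0+0+0 mod 2 = 1
  c[5] = d·G[:,5] = (11000011011)·(00100000000) mod 2 = 0+0+0+0+0+0+0+0+0+0+0 mod 2 = 0
  c[6] = d·G[:,6] = (11000011011)·(00010000000) mod 2 = 0+0+0+0+0+0+0+0+0+0+0 mod 2 = 0
  c[7] = d·G[:,7] = (11000011011)·(00001111111) mod 2 = 0+0+0+0+0+0+1+1+0+1+1 mod 2 = 0
  c[8] = d·G[:,8] = (11000011011)·(00001000000) mod 2 = 0+0+0+0+0+0+0+0+0+0+0 mod 2 = 0
  c[9] = d·G[:,9] = (11000011011)·(00000100000) mod 2 = 0+0+0+0+0+0+0+0+0+0+0 mod 2 = 0
  c[10] = d·G[:,10] = (11000011011)·(00000010000) mod 2 = 0+0+0+0+0+0+1+0+0+0+0 mod 2 = 1
  c[11] = d·G[:,11] = (11000011011)·(00000001000) mod 2 = 0+0+0+0+0+0+0+1+0+0+0 mod 2 = 1
  c[12] = d·G[:,12] = (11000011011)·(00000000100) mod 2 = 0+0+0+0+0+0+0+0+0+0+0 mod 2 = 0
  c[13] = d·G[:,13] = (11000011011)·(00000000010) mod 2 = 0+0+0+0+0+0+0+0+0+1+0 mod 2 = 1
  c[14] = d·G[:,14] = (11000011011)·(00000000001) mod 2 = 0+0+0+0+0+0+0+0+0+0+1 mod 2 = 1
Codeword = 001010000011011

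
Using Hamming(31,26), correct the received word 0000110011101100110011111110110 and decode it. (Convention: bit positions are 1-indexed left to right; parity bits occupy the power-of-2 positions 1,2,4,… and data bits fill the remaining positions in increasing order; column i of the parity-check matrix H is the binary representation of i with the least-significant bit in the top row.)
Syndrome s = H · r^T (mod 2), r = 0000110011101100110011111110110:
  s[0] = (1010101010101010101010101010101)·(0000110011101100110011111110110) mod 2 = 0+0+0+0+1+0+0+0+1+0+1+0+1+0+0+0+1+0+0+0+1+0+1+0+1+0+1+0+1+0+0 mod 2 = 0
  s[1] = (0110011001100110011001100110011)·(0000110011101100110011111110110) mod 2 = 0+0+0+0+0+1+0+0+0+1+1+0+0+1+0+0+0+1+0+0+0+1+1+0+0+1+1+0+0+1+0 mod 2 = 0
  s[2] = (0001111000011110000111100001111)·(0000110011101100110011111110110) mod 2 = 0+0+0+0+1+1+0+0+0+0+0+0+1+1+0+0+0+0+0+0+1+1+1+0+0+0+0+0+1+1+0 mod 2 = 1
  s[3] = (0000000111111110000000011111111)·(0000110011101100110011111110110) mod 2 = 0+0+0+0+0+0+0+0+1+1+1+0+1+1+0+0+0+0+0+0+0+0+0+1+1+1+1+0+1+1+0 mod 2 = 1
  s[4] = (0000000000000001111111111111111)·(0000110011101100110011111110110) mod 2 = 0+0+0+0+0+0+0+0+0+0+0+0+0+0+0+0+1+1+0+0+1+1+1+1+1+1+1+0+1+1+0 mod 2 = 1
Syndrome = 00111
Column 28 of H equals this syndrome → error at bit 28 (1-indexed).
Flip bit 28: 0000110011101100110011111110110 → 0000110011101100110011111111110
Extract data bits at positions {3,5,6,7,9,10,11,12,13,14,15,17,18,19,20,21,22,23,24,25,26,27,28,29,30,31}: 01101110110110011111111110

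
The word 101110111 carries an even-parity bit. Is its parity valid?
Sum of all bits: 1+0+1+1+1+0+1+1+1 = 7; 7 mod 2 = 1. Result is 1 → parity error detected.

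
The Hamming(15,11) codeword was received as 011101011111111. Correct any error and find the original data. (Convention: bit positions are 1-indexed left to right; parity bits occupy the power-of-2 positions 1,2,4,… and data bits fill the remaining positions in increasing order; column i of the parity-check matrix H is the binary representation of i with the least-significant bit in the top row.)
Syndrome s = H · r^T (mod 2), r = 011101011111111:
  s[0] = (101010101010101)·(011101011111111) mod 2 = 0+0+1+0+0+0+0+0+1+0+1+0+1+0+1 mod 2 = 1
  s[1] = (011001100110011)·(011101011111111) mod 2 = 0+1+1+0+0+1+0+0+0+1+1+0+0+1+1 mod 2 = 1
  s[2] = (000111100001111)·(011101011111111) mod 2 = 0+0+0+1+0+1+0+0+0+0+0+1+1+1+1 mod 2 = 0
  s[3] = (000000011111111)·(011101011111111) mod 2 = 0+0+0+0+0+0+0+1+1+1+1+1+1+1+1 mod 2 = 0
Syndrome = 1100
Column 3 of H equals this syndrome → error at bit 3 (1-indexed).
Flip bit 3: 011101011111111 → 010101011111111
Extract data bits at positions {3,5,6,7,9,10,11,12,13,14,15}: 00101111111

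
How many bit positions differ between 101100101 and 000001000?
XOR = 101101101, count of 1s = 6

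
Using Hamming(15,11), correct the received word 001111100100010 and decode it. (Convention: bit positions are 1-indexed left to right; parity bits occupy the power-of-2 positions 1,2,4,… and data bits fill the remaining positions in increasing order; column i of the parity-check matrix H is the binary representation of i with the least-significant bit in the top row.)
Syndrome s = H · r^T (mod 2), r = 001111100100010:
  s[0] = (101010101010101)·(001111100100010) mod 2 = 0+0+1+0+1+0+1+0+0+0+0+0+0+0+0 mod 2 = 1
  s[1] = (011001100110011)·(001111100100010) mod 2 = 0+0+1+0+0+1+1+0+0+1+0+0+0+1+0 mod 2 = 1
  s[2] = (000111100001111)·(001111100100010) mod 2 = 0+0+0+1+1+1+1+0+0+0+0+0+0+1+0 mod 2 = 1
  s[3] = (000000011111111)·(001111100100010) mod 2 = 0+0+0+0+0+0+0+0+0+1+0+0+0+1+0 mod 2 = 0
Syndrome = 1110
Column 7 of H equals this syndrome → error at bit 7 (1-indexed).
Flip bit 7: 001111100100010 → 001111000100010
Extract data bits at positions {3,5,6,7,9,10,11,12,13,14,15}: 11100100010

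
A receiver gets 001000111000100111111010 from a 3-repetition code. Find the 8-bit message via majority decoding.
Split into 3-bit blocks and majority-vote each:
  block 1 = 001: 1 ones, 2 zeros → 0
  block 2 = 000: 0 ones, 3 zeros → 0
  block 3 = 111: 3 ones, 0 zeros → 1
  block 4 = 000: 0 ones, 3 zeros → 0
  block 5 = 100: 1 ones, 2 zeros → 0
  block 6 = 111: 3 ones, 0 zeros → 1
  block 7 = 111: 3 ones, 0 zeros → 1
  block 8 = 010: 1 ones, 2 zeros → 0
Decoded = 00100110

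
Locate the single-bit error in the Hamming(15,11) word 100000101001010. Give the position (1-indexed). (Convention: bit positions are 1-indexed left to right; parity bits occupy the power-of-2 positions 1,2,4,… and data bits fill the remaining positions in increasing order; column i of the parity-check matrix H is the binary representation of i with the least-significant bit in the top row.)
Syndrome s = H · r^T (mod 2), r = 100000101001010:
  s[0] = (101010101010101)·(100000101001010) mod 2 = 1+0+0+0+0+0+1+0+1+0+0+0+0+0+0 mod 2 = 1
  s[1] = (011001100110011)·(100000101001010) mod 2 = 0+0+0+0+0+0+1+0+0+0+0+0+0+1+0 mod 2 = 0
  s[2] = (000111100001111)·(100000101001010) mod 2 = 0+0+0+0+0+0+1+0+0+0+0+1+0+1+0 mod 2 = 1
  s[3] = (000000011111111)·(100000101001010) mod 2 = 0+0+0+0+0+0+0+0+1+0+0+1+0+1+0 mod 2 = 1
Syndrome = 1011
Column i of H is the binary representation of i, so the syndrome is the binary index of the flipped bit.
Read s = 1011 with s[0] as LSB: 1·2^0 + 0·2^1 + 1·2^2 + 1·2^3 = 13.
Error is at bit position 13.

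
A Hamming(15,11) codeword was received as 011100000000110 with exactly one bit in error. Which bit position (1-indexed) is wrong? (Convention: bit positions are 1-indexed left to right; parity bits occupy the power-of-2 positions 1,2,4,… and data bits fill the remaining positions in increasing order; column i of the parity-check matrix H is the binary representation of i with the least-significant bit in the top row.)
Syndrome s = H · r^T (mod 2), r = 011100000000110:
  s[0] = (101010101010101)·(011100000000110) mod 2 = 0+0+1+0+0+0+0+0+0+0+0+0+1+0+0 mod 2 = 0
  s[1] = (011001100110011)·(011100000000110) mod 2 = 0+1+1+0+0+0+0+0+0+0+0+0+0+1+0 mod 2 = 1
  s[2] = (000111100001111)·(011100000000110) mod 2 = 0+0+0+1+0+0+0+0+0+0+0+0+1+1+0 mod 2 = 1
  s[3] = (000000011111111)·(011100000000110) mod 2 = 0+0+0+0+0+0+0+0+0+0+0+0+1+1+0 mod 2 = 0
Syndrome = 0110
Column i of H is the binary representation of i, so the syndrome is the binary index of the flipped bit.
Read s = 0110 with s[0] as LSB: 0·2^0 + 1·2^1 + 1·2^2 + 0·2^3 = 6.
Error is at bit position 6.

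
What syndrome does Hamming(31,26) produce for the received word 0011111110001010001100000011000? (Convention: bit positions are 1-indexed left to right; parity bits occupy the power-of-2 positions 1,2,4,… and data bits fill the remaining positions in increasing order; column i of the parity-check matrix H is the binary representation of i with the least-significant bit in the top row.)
Syndrome s = H · r^T (mod 2), r = 0011111110001010001100000011000:
  s[0] = (1010101010101010101010101010101)·(0011111110001010001100000011000) mod 2 = 0+0+1+0+1+0+1+0+1+0+0+0+1+0+1+0+0+0+1+0+0+0+0+0+0+0+1+0+0+0+0 mod 2 = 0
  s[1] = (0110011001100110011001100110011)·(0011111110001010001100000011000) mod 2 = 0+0+1+0+0+1+1+0+0+0+0+0+0+0+1+0+0+0+1+0+0+0+0+0+0+0+1+0+0+0+0 mod 2 = 0
  s[2] = (0001111000011110000111100001111)·(0011111110001010001100000011000) mod 2 = 0+0+0+1+1+1+1+0+0+0+0+0+1+0+1+0+0+0+0+1+0+0+0+0+0+0+0+1+0+0+0 mod 2 = 0
  s[3] = (0000000111111110000000011111111)·(0011111110001010001100000011000) mod 2 = 0+0+0+0+0+0+0+1+1+0+0+0+1+0+1+0+0+0+0+0+0+0+0+0+0+0+1+1+0+0+0 mod 2 = 0
  s[4] = (0000000000000001111111111111111)·(0011111110001010001100000011000) mod 2 = 0+0+0+0+0+0+0+0+0+0+0+0+0+0+0+0+0+0+1+1+0+0+0+0+0+0+1+1+0+0+0 mod 2 = 0
Syndrome = 00000
s = 0: no error detected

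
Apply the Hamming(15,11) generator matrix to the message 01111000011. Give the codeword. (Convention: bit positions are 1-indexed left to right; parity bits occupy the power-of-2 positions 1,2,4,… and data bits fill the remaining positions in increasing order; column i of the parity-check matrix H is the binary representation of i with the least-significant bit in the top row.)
Codeword c = d · G (mod 2), d = 01111000011:
  c[0] = d·G[:,0] = (01111000011)·(11011010101) mod 2 = 0+1+0+1+1+0+0+0+0+0+1 mod 2 = 0
  c[1] = d·G[:,1] = (01111000011)·(10110110011) mod 2 = 0+0+1+1+0+0+0+0+0+1+1 mod 2 = 0
  c[2] = d·G[:,2] = (01111000011)·(10000000000) mod 2 = 0+0+0+0+0+0+0+0+0+0+0 mod 2 = 0
  c[3] = d·G[:,3] = (01111000011)·(01110001111) mod 2 = 0+1+1+1+0+0+0+0+0+1+1 mod 2 = 1
  c[4] = d·G[:,4] = (01111000011)·(01000000000) mod 2 = 0+1+0+0+0+0+0+0+0+0+0 mod 2 = 1
  c[5] = d·G[:,5] = (01111000011)·(00100000000) mod 2 = 0+0+1+0+0+0+0+0+0+0+0 mod 2 = 1
  c[6] = d·G[:,6] = (01111000011)·(00010000000) mod 2 = 0+0+0+1+0+0+0+0+0+0+0 mod 2 = 1
  c[7] = d·G[:,7] = (01111000011)·(00001111111) mod 2 = 0+0+0+0+1+0+0+0+0+1+1 mod 2 = 1
  c[8] = d·G[:,8] = (01111000011)·(00001000000) mod 2 = 0+0+0+0+1+0+0+0+0+0+0 mod 2 = 1
  c[9] = d·G[:,9] = (01111000011)·(00000100000) mod 2 = 0+0+0+0+0+0+0+0+0+0+0 mod 2 = 0
  c[10] = d·G[:,10] = (01111000011)·(00000010000) mod 2 = 0+0+0+0+0+0+0+0+0+0+0 mod 2 = 0
  c[11] = d·G[:,11] = (01111000011)·(00000001000) mod 2 = 0+0+0+0+0+0+0+0+0+0+0 mod 2 = 0
  c[12] = d·G[:,12] = (01111000011)·(00000000100) mod 2 = 0+0+0+0+0+0+0+0+0+0+0 mod 2 = 0
  c[13] = d·G[:,13] = (01111000011)·(00000000010) mod 2 = 0+0+0+0+0+0+0+0+0+1+0 mod 2 = 1
  c[14] = d·G[:,14] = (01111000011)·(00000000001) mod 2 = 0+0+0+0+0+0+0+0+0+0+1 mod 2 = 1
Codeword = 000111111000011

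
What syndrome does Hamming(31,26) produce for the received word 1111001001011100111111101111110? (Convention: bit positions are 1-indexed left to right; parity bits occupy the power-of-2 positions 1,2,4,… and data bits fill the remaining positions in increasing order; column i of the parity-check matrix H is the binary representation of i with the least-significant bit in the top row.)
Syndrome s = H · r^T (mod 2), r = 1111001001011100111111101111110:
  s[0] = (1010101010101010101010101010101)·(1111001001011100111111101111110) mod 2 = 1+0+1+0+0+0+1+0+0+0+0+0+1+0+0+0+1+0+1+0+1+0+1+0+1+0+1+0+1+0+0 mod 2 = 1
  s[1] = (0110011001100110011001100110011)·(1111001001011100111111101111110) mod 2 = 0+1+1+0+0+0+1+0+0+1+0+0+0+1+0+0+0+1+1+0+0+1+1+0+0+1+1+0+0+1+0 mod 2 = 0
  s[2] = (0001111000011110000111100001111)·(1111001001011100111111101111110) mod 2 = 0+0+0+1+0+0+1+0+0+0+0+1+1+1+0+0+0+0+0+1+1+1+1+0+0+0+0+1+1+1+0 mod 2 = 0
  s[3] = (0000000111111110000000011111111)·(1111001001011100111111101111110) mod 2 = 0+0+0+0+0+0+0+0+0+1+0+1+1+1+0+0+0+0+0+0+0+0+0+0+1+1+1+1+1+1+0 mod 2 = 0
  s[4] = (0000000000000001111111111111111)·(1111001001011100111111101111110) mod 2 = 0+0+0+0+0+0+0+0+0+0+0+0+0+0+0+0+1+1+1+1+1+1+1+0+1+1+1+1+1+1+0 mod 2 = 1
Syndrome = 10001
Non-zero syndrome: error at position 17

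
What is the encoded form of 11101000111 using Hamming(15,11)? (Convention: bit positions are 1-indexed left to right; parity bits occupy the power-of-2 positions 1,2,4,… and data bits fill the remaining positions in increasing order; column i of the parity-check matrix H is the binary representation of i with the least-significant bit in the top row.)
Codeword c = d · G (mod 2), d = 11101000111:
  c[0] = d·G[:,0] = (11101000111)·(11011010101) mod 2 = 1+1+0+0+1+0+0+0+1+0+1 mod 2 = 1
  c[1] = d·G[:,1] = (11101000111)·(10110110011) mod 2 = 1+0+1+0+0+0+0+0+0+1+1 mod 2 = 0
  c[2] = d·G[:,2] = (11101000111)·(10000000000) mod 2 = 1+0+0+0+0+0+0+0+0+0+0 mod 2 = 1
  c[3] = d·G[:,3] = (11101000111)·(01110001111) mod 2 = 0+1+1+0+0+0+0+0+1+1+1 mod 2 = 1
  c[4] = d·G[:,4] = (11101000111)·(01000000000) mod 2 = 0+1+0+0+0+0+0+0+0+0+0 mod 2 = 1
  c[5] = d·G[:,5] = (11101000111)·(00100000000) mod 2 = 0+0+1+0+0+0+0+0+0+0+0 mod 2 = 1
  c[6] = d·G[:,6] = (11101000111)·(00010000000) mod 2 = 0+0+0+0+0+0+0+0+0+0+0 mod 2 = 0
  c[7] = d·G[:,7] = (11101000111)·(00001111111) mod 2 = 0+0+0+0+1+0+0+0+1+1+1 mod 2 = 0
  c[8] = d·G[:,8] = (11101000111)·(00001000000) mod 2 = 0+0+0+0+1+0+0+0+0+0+0 mod 2 = 1
  c[9] = d·G[:,9] = (11101000111)·(00000100000) mod 2 = 0+0+0+0+0+0+0+0+0+0+0 mod 2 = 0
  c[10] = d·G[:,10] = (11101000111)·(00000010000) mod 2 = 0+0+0+0+0+0+0+0+0+0+0 mod 2 = 0
  c[11] = d·G[:,11] = (11101000111)·(00000001000) mod 2 = 0+0+0+0+0+0+0+0+0+0+0 mod 2 = 0
  c[12] = d·G[:,12] = (11101000111)·(00000000100) mod 2 = 0+0+0+0+0+0+0+0+1+0+0 mod 2 = 1
  c[13] = d·G[:,13] = (11101000111)·(00000000010) mod 2 = 0+0+0+0+0+0+0+0+0+1+0 mod 2 = 1
  c[14] = d·G[:,14] = (11101000111)·(00000000001) mod 2 = 0+0+0+0+0+0+0+0+0+0+1 mod 2 = 1
Codeword = 101111001000111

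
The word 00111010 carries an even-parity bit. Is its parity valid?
Sum of all bits: 0+0+1+1+1+0+1+0 = 4; 4 mod 2 = 0. Result is 0 → valid parity.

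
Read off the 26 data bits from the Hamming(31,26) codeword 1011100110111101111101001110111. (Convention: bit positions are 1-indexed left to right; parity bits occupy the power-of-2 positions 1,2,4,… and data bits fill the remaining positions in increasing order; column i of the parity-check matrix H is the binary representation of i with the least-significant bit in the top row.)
Parity bits occupy power-of-2 positions; data bits are at positions {3,5,6,7,9,10,11,12,13,14,15,17,18,19,20,21,22,23,24,25,26,27,28,29,30,31} (1-indexed).
Extract: c[3]=1 c[5]=1 c[6]=0 c[7]=0 c[9]=1 c[10]=0 c[11]=1 c[12]=1 c[13]=1 c[14]=1 c[15]=0 c[17]=1 c[18]=1 c[19]=1 c[20]=1 c[21]=0 c[22]=1 c[23]=0 c[24]=0 c[25]=1 c[26]=1 c[27]=1 c[28]=0 c[29]=1 c[30]=1 c[31]=1
Data = 11001011110111101001110111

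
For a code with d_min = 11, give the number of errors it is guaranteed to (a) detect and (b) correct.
(a) Detection requires d_min ≥ e+1, so e ≤ d_min − 1 = 10.
(b) Correction requires d_min ≥ 2t+1, so t ≤ ⌊(d_min − 1)/2⌋ = ⌊10/2⌋ = 5.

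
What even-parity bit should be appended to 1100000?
Sum of data bits: 1+1+0+0+0+0+0 = 2.
2 mod 2 = 0, so parity bit = 0.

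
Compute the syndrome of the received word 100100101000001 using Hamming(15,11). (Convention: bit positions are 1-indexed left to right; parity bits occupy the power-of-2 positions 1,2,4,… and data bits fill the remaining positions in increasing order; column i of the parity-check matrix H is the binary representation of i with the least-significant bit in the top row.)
Syndrome s = H · r^T (mod 2), r = 100100101000001:
  s[0] = (101010101010101)·(100100101000001) mod 2 = 1+0+0+0+0+0+1+0+1+0+0+0+0+0+1 mod 2 = 0
  s[1] = (011001100110011)·(100100101000001) mod 2 = 0+0+0+0+0+0+1+0+0+0+0+0+0+0+1 mod 2 = 0
  s[2] = (000111100001111)·(100100101000001) mod 2 = 0+0+0+1+0+0+1+0+0+0+0+0+0+0+1 mod 2 = 1
  s[3] = (000000011111111)·(100100101000001) mod 2 = 0+0+0+0+0+0+0+0+1+0+0+0+0+0+1 mod 2 = 0
Syndrome = 0010
Non-zero syndrome: error at position 4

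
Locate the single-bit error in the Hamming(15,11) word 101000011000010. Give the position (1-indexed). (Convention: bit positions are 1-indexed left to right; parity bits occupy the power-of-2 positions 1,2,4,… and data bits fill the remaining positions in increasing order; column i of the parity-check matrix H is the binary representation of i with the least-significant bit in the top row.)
Syndrome s = H · r^T (mod 2), r = 101000011000010:
  s[0] = (101010101010101)·(101000011000010) mod 2 = 1+0+1+0+0+0+0+0+1+0+0+0+0+0+0 mod 2 = 1
  s[1] = (011001100110011)·(101000011000010) mod 2 = 0+0+1+0+0+0+0+0+0+0+0+0+0+1+0 mod 2 = 0
  s[2] = (000111100001111)·(101000011000010) mod 2 = 0+0+0+0+0+0+0+0+0+0+0+0+0+1+0 mod 2 = 1
  s[3] = (000000011111111)·(101000011000010) mod 2 = 0+0+0+0+0+0+0+1+1+0+0+0+0+1+0 mod 2 = 1
Syndrome = 1011
Column i of H is the binary representation of i, so the syndrome is the binary index of the flipped bit.
Read s = 1011 with s[0] as LSB: 1·2^0 + 0·2^1 + 1·2^2 + 1·2^3 = 13.
Error is at bit position 13.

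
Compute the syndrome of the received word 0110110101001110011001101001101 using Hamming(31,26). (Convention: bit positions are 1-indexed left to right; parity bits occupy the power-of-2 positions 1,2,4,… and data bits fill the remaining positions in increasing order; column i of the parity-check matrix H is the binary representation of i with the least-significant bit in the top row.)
Syndrome s = H · r^T (mod 2), r = 0110110101001110011001101001101:
  s[0] = (1010101010101010101010101010101)·(0110110101001110011001101001101) mod 2 = 0+0+1+0+1+0+0+0+0+0+0+0+1+0+1+0+0+0+1+0+0+0+1+0+1+0+0+0+1+0+1 mod 2 = 1
  s[1] = (0110011001100110011001100110011)·(0110110101001110011001101001101) mod 2 = 0+1+1+0+0+1+0+0+0+1+0+0+0+1+1+0+0+1+1+0+0+1+1+0+0+0+0+0+0+0+1 mod 2 = 1
  s[2] = (0001111000011110000111100001111)·(0110110101001110011001101001101) mod 2 = 0+0+0+0+1+1+0+0+0+0+0+0+1+1+1+0+0+0+0+0+0+1+1+0+0+0+0+1+1+0+1 mod 2 = 0
  s[3] = (0000000111111110000000011111111)·(0110110101001110011001101001101) mod 2 = 0+0+0+0+0+0+0+1+0+1+0+0+1+1+1+0+0+0+0+0+0+0+0+0+1+0+0+1+1+0+1 mod 2 = 1
  s[4] = (0000000000000001111111111111111)·(0110110101001110011001101001101) mod 2 = 0+0+0+0+0+0+0+0+0+0+0+0+0+0+0+0+0+1+1+0+0+1+1+0+1+0+0+1+1+0+1 mod 2 = 0
Syndrome = 11010
Non-zero syndrome: error at position 11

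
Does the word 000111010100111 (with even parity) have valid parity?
Sum of all bits: 0+0+0+1+1+1+0+1+0+1+0+0+1+1+1 = 8; 8 mod 2 = 0. Result is 0 → valid parity.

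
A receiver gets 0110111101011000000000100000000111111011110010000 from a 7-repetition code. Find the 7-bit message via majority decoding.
Split into 7-bit blocks and majority-vote each:
  block 1 = 0110111: 5 ones, 2 zeros → 1
  block 2 = 1010110: 4 ones, 3 zeros → 1
  block 3 = 0000000: 0 ones, 7 zeros → 0
  block 4 = 0100000: 1 ones, 6 zeros → 0
  block 5 = 0001111: 4 ones, 3 zeros → 1
  block 6 = 1101111: 6 ones, 1 zeros → 1
  block 7 = 0010000: 1 ones, 6 zeros → 0
Decoded = 1100110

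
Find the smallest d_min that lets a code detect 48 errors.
Detecting e errors requires d_min ≥ e + 1 = 48 + 1 = 49.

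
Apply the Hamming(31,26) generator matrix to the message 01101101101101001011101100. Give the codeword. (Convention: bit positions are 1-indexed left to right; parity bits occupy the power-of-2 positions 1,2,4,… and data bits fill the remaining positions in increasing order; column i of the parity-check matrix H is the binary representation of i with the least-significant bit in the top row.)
Codeword c = d · G (mod 2), d = 01101101101101001011101100:
  c[0] = d·G[:,0] = (01101101101101001011101100)·(11011010101101010101010101) mod 2 = 0+1+0+0+1+0+0+0+1+0+1+1+0+1+0+0+0+0+0+1+0+0+0+1+0+0 mod 2 = 0
  c[1] = d·G[:,1] = (01101101101101001011101100)·(10110110011011001100110011) mod 2 = 0+0+1+0+0+1+0+0+0+0+1+0+0+1+0+0+1+0+0+0+1+0+0+0+0+0 mod 2 = 0
  c[2] = d·G[:,2] = (01101101101101001011101100)·(10000000000000000000000000) mod 2 = 0+0+0+0+0+0+0+0+0+0+0+0+0+0+0+0+0+0+0+0+0+0+0+0+0+0 mod 2 = 0
  c[3] = d·G[:,3] = (01101101101101001011101100)·(01110001111000111100001111) mod 2 = 0+1+1+0+0+0+0+1+1+0+1+0+0+0+0+0+1+0+0+0+0+0+1+1+0+0 mod 2 = 0
  c[4] = d·G[:,4] = (01101101101101001011101100)·(01000000000000000000000000) mod 2 = 0+1+0+0+0+0+0+0+0+0+0+0+0+0+0+0+0+0+0+0+0+0+0+0+0+0 mod 2 = 1
  c[5] = d·G[:,5] = (01101101101101001011101100)·(00100000000000000000000000) mod 2 = 0+0+1+0+0+0+0+0+0+0+0+0+0+0+0+0+0+0+0+0+0+0+0+0+0+0 mod 2 = 1
  c[6] = d·G[:,6] = (01101101101101001011101100)·(00010000000000000000000000) mod 2 = 0+0+0+0+0+0+0+0+0+0+0+0+0+0+0+0+0+0+0+0+0+0+0+0+0+0 mod 2 = 0
  c[7] = d·G[:,7] = (01101101101101001011101100)·(00001111111000000011111111) mod 2 = 0+0+0+0+1+1+0+1+1+0+1+0+0+0+0+0+0+0+1+1+1+0+1+1+0+0 mod 2 = 0
  c[8] = d·G[:,8] = (01101101101101001011101100)·(00001000000000000000000000) mod 2 = 0+0+0+0+1+0+0+0+0+0+0+0+0+0+0+0+0+0+0+0+0+0+0+0+0+0 mod 2 = 1
  c[9] = d·G[:,9] = (01101101101101001011101100)·(00000100000000000000000000) mod 2 = 0+0+0+0+0+1+0+0+0+0+0+0+0+0+0+0+0+0+0+0+0+0+0+0+0+0 mod 2 = 1
  c[10] = d·G[:,10] = (01101101101101001011101100)·(00000010000000000000000000) mod 2 = 0+0+0+0+0+0+0+0+0+0+0+0+0+0+0+0+0+0+0+0+0+0+0+0+0+0 mod 2 = 0
  c[11] = d·G[:,11] = (01101101101101001011101100)·(00000001000000000000000000) mod 2 = 0+0+0+0+0+0+0+1+0+0+0+0+0+0+0+0+0+0+0+0+0+0+0+0+0+0 mod 2 = 1
  c[12] = d·G[:,12] = (01101101101101001011101100)·(00000000100000000000000000) mod 2 = 0+0+0+0+0+0+0+0+1+0+0+0+0+0+0+0+0+0+0+0+0+0+0+0+0+0 mod 2 = 1
  c[13] = d·G[:,13] = (01101101101101001011101100)·(00000000010000000000000000) mod 2 = 0+0+0+0+0+0+0+0+0+0+0+0+0+0+0+0+0+0+0+0+0+0+0+0+0+0 mod 2 = 0
  c[14] = d·G[:,14] = (01101101101101001011101100)·(00000000001000000000000000) mod 2 = 0+0+0+0+0+0+0+0+0+0+1+0+0+0+0+0+0+0+0+0+0+0+0+0+0+0 mod 2 = 1
  c[15] = d·G[:,15] = (01101101101101001011101100)·(00000000000111111111111111) mod 2 = 0+0+0+0+0+0+0+0+0+0+0+1+0+1+0+0+1+0+1+1+1+0+1+1+0+0 mod 2 = 0
  c[16] = d·G[:,16] = (01101101101101001011101100)·(00000000000100000000000000) mod 2 = 0+0+0+0+0+0+0+0+0+0+0+1+0+0+0+0+0+0+0+0+0+0+0+0+0+0 mod 2 = 1
  c[17] = d·G[:,17] = (01101101101101001011101100)·(00000000000010000000000000) mod 2 = 0+0+0+0+0+0+0+0+0+0+0+0+0+0+0+0+0+0+0+0+0+0+0+0+0+0 mod 2 = 0
  c[18] = d·G[:,18] = (01101101101101001011101100)·(00000000000001000000000000) mod 2 = 0+0+0+0+0+0+0+0+0+0+0+0+0+1+0+0+0+0+0+0+0+0+0+0+0+0 mod 2 = 1
  c[19] = d·G[:,19] = (01101101101101001011101100)·(00000000000000100000000000) mod 2 = 0+0+0+0+0+0+0+0+0+0+0+0+0+0+0+0+0+0+0+0+0+0+0+0+0+0 mod 2 = 0
  c[20] = d·G[:,20] = (01101101101101001011101100)·(00000000000000010000000000) mod 2 = 0+0+0+0+0+0+0+0+0+0+0+0+0+0+0+0+0+0+0+0+0+0+0+0+0+0 mod 2 = 0
  c[21] = d·G[:,21] = (01101101101101001011101100)·(00000000000000001000000000) mod 2 = 0+0+0+0+0+0+0+0+0+0+0+0+0+0+0+0+1+0+0+0+0+0+0+0+0+0 mod 2 = 1
  c[22] = d·G[:,22] = (01101101101101001011101100)·(00000000000000000100000000) mod 2 = 0+0+0+0+0+0+0+0+0+0+0+0+0+0+0+0+0+0+0+0+0+0+0+0+0+0 mod 2 = 0
  c[23] = d·G[:,23] = (01101101101101001011101100)·(00000000000000000010000000) mod 2 = 0+0+0+0+0+0+0+0+0+0+0+0+0+0+0+0+0+0+1+0+0+0+0+0+0+0 mod 2 = 1
  c[24] = d·G[:,24] = (01101101101101001011101100)·(00000000000000000001000000) mod 2 = 0+0+0+0+0+0+0+0+0+0+0+0+0+0+0+0+0+0+0+1+0+0+0+0+0+0 mod 2 = 1
  c[25] = d·G[:,25] = (01101101101101001011101100)·(00000000000000000000100000) mod 2 = 0+0+0+0+0+0+0+0+0+0+0+0+0+0+0+0+0+0+0+0+1+0+0+0+0+0 mod 2 = 1
  c[26] = d·G[:,26] = (01101101101101001011101100)·(00000000000000000000010000) mod 2 = 0+0+0+0+0+0+0+0+0+0+0+0+0+0+0+0+0+0+0+0+0+0+0+0+0+0 mod 2 = 0
  c[27] = d·G[:,27] = (01101101101101001011101100)·(00000000000000000000001000) mod 2 = 0+0+0+0+0+0+0+0+0+0+0+0+0+0+0+0+0+0+0+0+0+0+1+0+0+0 mod 2 = 1
  c[28] = d·G[:,28] = (01101101101101001011101100)·(00000000000000000000000100) mod 2 = 0+0+0+0+0+0+0+0+0+0+0+0+0+0+0+0+0+0+0+0+0+0+0+1+0+0 mod 2 = 1
  c[29] = d·G[:,29] = (01101101101101001011101100)·(00000000000000000000000010) mod 2 = 0+0+0+0+0+0+0+0+0+0+0+0+0+0+0+0+0+0+0+0+0+0+0+0+0+0 mod 2 = 0
  c[30] = d·G[:,30] = (01101101101101001011101100)·(00000000000000000000000001) mod 2 = 0+0+0+0+0+0+0+0+0+0+0+0+0+0+0+0+0+0+0+0+0+0+0+0+0+0 mod 2 = 0
Codeword = 0000110011011010101001011101100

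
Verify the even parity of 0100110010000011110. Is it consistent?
Sum of all bits: 0+1+0+0+1+1+0+0+1+0+0+0+0+0+1+1+1+1+0 = 8; 8 mod 2 = 0. Result is 0 → valid parity.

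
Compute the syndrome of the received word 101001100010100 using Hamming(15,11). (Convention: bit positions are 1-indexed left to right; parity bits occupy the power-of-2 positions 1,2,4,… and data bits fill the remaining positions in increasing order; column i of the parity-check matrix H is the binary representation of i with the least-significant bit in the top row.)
Syndrome s = H · r^T (mod 2), r = 101001100010100:
  s[0] = (101010101010101)·(101001100010100) mod 2 = 1+0+1+0+0+0+1+0+0+0+1+0+1+0+0 mod 2 = 1
  s[1] = (011001100110011)·(101001100010100) mod 2 = 0+0+1+0+0+1+1+0+0+0+1+0+0+0+0 mod 2 = 0
  s[2] = (000111100001111)·(101001100010100) mod 2 = 0+0+0+0+0+1+1+0+0+0+0+0+1+0+0 mod 2 = 1
  s[3] = (000000011111111)·(101001100010100) mod 2 = 0+0+0+0+0+0+0+0+0+0+1+0+1+0+0 mod 2 = 0
Syndrome = 1010
Non-zero syndrome: error at position 5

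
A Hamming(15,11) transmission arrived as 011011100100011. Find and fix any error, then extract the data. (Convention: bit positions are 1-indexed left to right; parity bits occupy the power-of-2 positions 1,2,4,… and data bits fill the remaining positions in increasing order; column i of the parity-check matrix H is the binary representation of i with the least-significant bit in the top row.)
Syndrome s = H · r^T (mod 2), r = 011011100100011:
  s[0] = (101010101010101)·(011011100100011) mod 2 = 0+0+1+0+1+0+1+0+0+0+0+0+0+0+1 mod 2 = 0
  s[1] = (011001100110011)·(011011100100011) mod 2 = 0+1+1+0+0+1+1+0+0+1+0+0+0+1+1 mod 2 = 1
  s[2] = (000111100001111)·(011011100100011) mod 2 = 0+0+0+0+1+1+1+0+0+0+0+0+0+1+1 mod 2 = 1
  s[3] = (000000011111111)·(011011100100011) mod 2 = 0+0+0+0+0+0+0+0+0+1+0+0+0+1+1 mod 2 = 1
Syndrome = 0111
Column 14 of H equals this syndrome → error at bit 14 (1-indexed).
Flip bit 14: 011011100100011 → 011011100100001
Extract data bits at positions {3,5,6,7,9,10,11,12,13,14,15}: 11110100001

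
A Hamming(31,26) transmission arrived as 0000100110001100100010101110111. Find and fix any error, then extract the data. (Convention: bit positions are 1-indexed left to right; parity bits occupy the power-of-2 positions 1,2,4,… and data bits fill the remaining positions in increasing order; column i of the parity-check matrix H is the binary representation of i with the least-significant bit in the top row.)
Syndrome s = H · r^T (mod 2), r = 0000100110001100100010101110111:
  s[0] = (1010101010101010101010101010101)·(0000100110001100100010101110111) mod 2 = 0+0+0+0+1+0+0+0+1+0+0+0+1+0+0+0+1+0+0+0+1+0+1+0+1+0+1+0+1+0+1 mod 2 = 0
  s[1] = (0110011001100110011001100110011)·(0000100110001100100010101110111) mod 2 = 0+0+0+0+0+0+0+0+0+0+0+0+0+1+0+0+0+0+0+0+0+0+1+0+0+1+1+0+0+1+1 mod 2 = 0
  s[2] = (0001111000011110000111100001111)·(0000100110001100100010101110111) mod 2 = 0+0+0+0+1+0+0+0+0+0+0+0+1+1+0+0+0+0+0+0+1+0+1+0+0+0+0+0+1+1+1 mod 2 = 0
  s[3] = (0000000111111110000000011111111)·(0000100110001100100010101110111) mod 2 = 0+0+0+0+0+0+0+1+1+0+0+0+1+1+0+0+0+0+0+0+0+0+0+0+1+1+1+0+1+1+1 mod 2 = 0
  s[4] = (0000000000000001111111111111111)·(0000100110001100100010101110111) mod 2 = 0+0+0+0+0+0+0+0+0+0+0+0+0+0+0+0+1+0+0+0+1+0+1+0+1+1+1+0+1+1+1 mod 2 = 1
Syndrome = 00001
Column 16 of H equals this syndrome → error at bit 16 (1-indexed).
Flip bit 16: 0000100110001100100010101110111 → 0000100110001101100010101110111
Extract data bits at positions {3,5,6,7,9,10,11,12,13,14,15,17,18,19,20,21,22,23,24,25,26,27,28,29,30,31}: 01001000110100010101110111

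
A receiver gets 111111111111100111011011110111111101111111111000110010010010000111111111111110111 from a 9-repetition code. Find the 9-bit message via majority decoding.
Split into 9-bit blocks and majority-vote each:
  block 1 = 111111111: 9 ones, 0 zeros → 1
  block 2 = 111100111: 7 ones, 2 zeros → 1
  block 3 = 011011110: 6 ones, 3 zeros → 1
  block 4 = 111111101: 8 ones, 1 zeros → 1
  block 5 = 111111111: 9 ones, 0 zeros → 1
  block 6 = 000110010: 3 ones, 6 zeros → 0
  block 7 = 010010000: 2 ones, 7 zeros → 0
  block 8 = 111111111: 9 ones, 0 zeros → 1
  block 9 = 111110111: 8 ones, 1 zeros → 1
Decoded = 111110011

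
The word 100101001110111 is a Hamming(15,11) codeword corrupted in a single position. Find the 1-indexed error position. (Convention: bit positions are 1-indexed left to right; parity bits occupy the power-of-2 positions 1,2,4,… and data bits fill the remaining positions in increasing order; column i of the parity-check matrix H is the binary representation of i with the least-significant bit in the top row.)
Syndrome s = H · r^T (mod 2), r = 100101001110111:
  s[0] = (101010101010101)·(100101001110111) mod 2 = 1+0+0+0+0+0+0+0+1+0+1+0+1+0+1 mod 2 = 1
  s[1] = (011001100110011)·(100101001110111) mod 2 = 0+0+0+0+0+1+0+0+0+1+1+0+0+1+1 mod 2 = 1
  s[2] = (000111100001111)·(100101001110111) mod 2 = 0+0+0+1+0+1+0+0+0+0+0+0+1+1+1 mod 2 = 1
  s[3] = (000000011111111)·(100101001110111) mod 2 = 0+0+0+0+0+0+0+0+1+1+1+0+1+1+1 mod 2 = 0
Syndrome = 1110
Column i of H is the binary representation of i, so the syndrome is the binary index of the flipped bit.
Read s = 1110 with s[0] as LSB: 1·2^0 + 1·2^1 + 1·2^2 + 0·2^3 = 7.
Error is at bit position 7.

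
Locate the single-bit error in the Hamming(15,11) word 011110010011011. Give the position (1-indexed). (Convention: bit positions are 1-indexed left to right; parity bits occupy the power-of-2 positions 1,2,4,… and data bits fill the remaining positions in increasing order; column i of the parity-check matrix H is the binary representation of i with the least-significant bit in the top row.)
Syndrome s = H · r^T (mod 2), r = 011110010011011:
  s[0] = (101010101010101)·(011110010011011) mod 2 = 0+0+1+0+1+0+0+0+0+0+1+0+0+0+1 mod 2 = 0
  s[1] = (011001100110011)·(011110010011011) mod 2 = 0+1+1+0+0+0+0+0+0+0+1+0+0+1+1 mod 2 = 1
  s[2] = (000111100001111)·(011110010011011) mod 2 = 0+0+0+1+1+0+0+0+0+0+0+1+0+1+1 mod 2 = 1
  s[3] = (000000011111111)·(011110010011011) mod 2 = 0+0+0+0+0+0+0+1+0+0+1+1+0+1+1 mod 2 = 1
Syndrome = 0111
Column i of H is the binary representation of i, so the syndrome is the binary index of the flipped bit.
Read s = 0111 with s[0] as LSB: 0·2^0 + 1·2^1 + 1·2^2 + 1·2^3 = 14.
Error is at bit position 14.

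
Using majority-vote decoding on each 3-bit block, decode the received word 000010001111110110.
Split into 3-bit blocks and majority-vote each:
  block 1 = 000: 0 ones, 3 zeros → 0
  block 2 = 010: 1 ones, 2 zeros → 0
  block 3 = 001: 1 ones, 2 zeros → 0
  block 4 = 111: 3 ones, 0 zeros → 1
  block 5 = 110: 2 ones, 1 zeros → 1
  block 6 = 110: 2 ones, 1 zeros → 1
Decoded = 000111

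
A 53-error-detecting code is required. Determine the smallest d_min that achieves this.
Detecting e errors requires d_min ≥ e + 1 = 53 + 1 = 54.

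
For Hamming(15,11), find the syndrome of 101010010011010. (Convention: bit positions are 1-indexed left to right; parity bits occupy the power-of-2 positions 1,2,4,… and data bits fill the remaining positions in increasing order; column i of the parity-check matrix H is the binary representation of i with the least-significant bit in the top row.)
Syndrome s = H · r^T (mod 2), r = 101010010011010:
  s[0] = (101010101010101)·(101010010011010) mod 2 = 1+0+1+0+1+0+0+0+0+0+1+0+0+0+0 mod 2 = 0
  s[1] = (011001100110011)·(101010010011010) mod 2 = 0+0+1+0+0+0+0+0+0+0+1+0+0+1+0 mod 2 = 1
  s[2] = (000111100001111)·(101010010011010) mod 2 = 0+0+0+0+1+0+0+0+0+0+0+1+0+1+0 mod 2 = 1
  s[3] = (000000011111111)·(101010010011010) mod 2 = 0+0+0+0+0+0+0+1+0+0+1+1+0+1+0 mod 2 = 0
Syndrome = 0110
Non-zero syndrome: error at position 6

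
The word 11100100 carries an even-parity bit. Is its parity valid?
Sum of all bits: 1+1+1+0+0+1+0+0 = 4; 4 mod 2 = 0. Result is 0 → valid parity.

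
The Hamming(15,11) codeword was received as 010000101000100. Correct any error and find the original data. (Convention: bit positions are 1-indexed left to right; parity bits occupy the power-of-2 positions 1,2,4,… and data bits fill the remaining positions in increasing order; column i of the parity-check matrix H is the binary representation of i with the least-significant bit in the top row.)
Syndrome s = H · r^T (mod 2), r = 010000101000100:
  s[0] = (101010101010101)·(010000101000100) mod 2 = 0+0+0+0+0+0+1+0+1+0+0+0+1+0+0 mod 2 = 1
  s[1] = (011001100110011)·(010000101000100) mod 2 = 0+1+0+0+0+0+1+0+0+0+0+0+0+0+0 mod 2 = 0
  s[2] = (000111100001111)·(010000101000100) mod 2 = 0+0+0+0+0+0+1+0+0+0+0+0+1+0+0 mod 2 = 0
  s[3] = (000000011111111)·(010000101000100) mod 2 = 0+0+0+0+0+0+0+0+1+0+0+0+1+0+0 mod 2 = 0
Syndrome = 1000
Column 1 of H equals this syndrome → error at bit 1 (1-indexed).
Flip bit 1: 010000101000100 → 110000101000100
Extract data bits at positions {3,5,6,7,9,10,11,12,13,14,15}: 00011000100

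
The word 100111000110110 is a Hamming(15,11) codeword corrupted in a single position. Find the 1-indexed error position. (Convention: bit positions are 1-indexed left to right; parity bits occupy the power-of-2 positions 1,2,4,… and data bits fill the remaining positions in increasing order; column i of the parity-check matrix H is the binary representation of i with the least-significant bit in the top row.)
Syndrome s = H · r^T (mod 2), r = 100111000110110:
  s[0] = (101010101010101)·(100111000110110) mod 2 = 1+0+0+0+1+0+0+0+0+0+1+0+1+0+0 mod 2 = 0
  s[1] = (011001100110011)·(100111000110110) mod 2 = 0+0+0+0+0+1+0+0+0+1+1+0+0+1+0 mod 2 = 0
  s[2] = (000111100001111)·(100111000110110) mod 2 = 0+0+0+1+1+1+0+0+0+0+0+0+1+1+0 mod 2 = 1
  s[3] = (000000011111111)·(100111000110110) mod 2 = 0+0+0+0+0+0+0+0+0+1+1+0+1+1+0 mod 2 = 0
Syndrome = 0010
Column i of H is the binary representation of i, so the syndrome is the binary index of the flipped bit.
Read s = 0010 with s[0] as LSB: 0·2^0 + 0·2^1 + 1·2^2 + 0·2^3 = 4.
Error is at bit position 4.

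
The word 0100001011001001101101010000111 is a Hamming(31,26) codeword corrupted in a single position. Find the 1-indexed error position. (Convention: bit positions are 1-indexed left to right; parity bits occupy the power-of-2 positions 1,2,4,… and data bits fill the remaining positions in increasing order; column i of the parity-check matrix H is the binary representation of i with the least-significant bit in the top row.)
Syndrome s = H · r^T (mod 2), r = 0100001011001001101101010000111:
  s[0] = (1010101010101010101010101010101)·(0100001011001001101101010000111) mod 2 = 0+0+0+0+0+0+1+0+1+0+0+0+1+0+0+0+1+0+1+0+0+0+0+0+0+0+0+0+1+0+1 mod 2 = 1
  s[1] = (0110011001100110011001100110011)·(0100001011001001101101010000111) mod 2 = 0+1+0+0+0+0+1+0+0+1+0+0+0+0+0+0+0+0+1+0+0+1+0+0+0+0+0+0+0+1+1 mod 2 = 1
  s[2] = (0001111000011110000111100001111)·(0100001011001001101101010000111) mod 2 = 0+0+0+0+0+0+1+0+0+0+0+0+1+0+0+0+0+0+0+1+0+1+0+0+0+0+0+0+1+1+1 mod 2 = 1
  s[3] = (0000000111111110000000011111111)·(0100001011001001101101010000111) mod 2 = 0+0+0+0+0+0+0+0+1+1+0+0+1+0+0+0+0+0+0+0+0+0+0+1+0+0+0+0+1+1+1 mod 2 = 1
  s[4] = (0000000000000001111111111111111)·(0100001011001001101101010000111) mod 2 = 0+0+0+0+0+0+0+0+0+0+0+0+0+0+0+1+1+0+1+1+0+1+0+1+0+0+0+0+1+1+1 mod 2 = 1
Syndrome = 11111
Column i of H is the binary representation of i, so the syndrome is the binary index of the flipped bit.
Read s = 11111 with s[0] as LSB: 1·2^0 + 1·2^1 + 1·2^2 + 1·2^3 + 1·2^4 = 31.
Error is at bit position 31.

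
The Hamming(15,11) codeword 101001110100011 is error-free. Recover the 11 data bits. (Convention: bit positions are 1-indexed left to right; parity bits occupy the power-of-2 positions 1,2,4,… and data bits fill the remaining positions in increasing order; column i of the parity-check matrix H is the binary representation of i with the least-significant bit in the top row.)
Parity bits occupy power-of-2 positions; data bits are at positions {3,5,6,7,9,10,11,12,13,14,15} (1-indexed).
Extract: c[3]=1 c[5]=0 c[6]=1 c[7]=1 c[9]=0 c[10]=1 c[11]=0 c[12]=0 c[13]=0 c[14]=1 c[15]=1
Data = 10110100011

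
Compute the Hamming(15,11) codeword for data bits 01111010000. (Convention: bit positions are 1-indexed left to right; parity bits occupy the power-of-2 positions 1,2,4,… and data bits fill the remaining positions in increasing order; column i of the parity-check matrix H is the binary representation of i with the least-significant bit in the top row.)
Codeword c = d · G (mod 2), d = 01111010000:
  c[0] = d·G[:,0] = (01111010000)·(11011010101) mod 2 = 0+1+0+1+1+0+1+0+0+0+0 mod 2 = 0
  c[1] = d·G[:,1] = (01111010000)·(10110110011) mod 2 = 0+0+1+1+0+0+1+0+0+0+0 mod 2 = 1
  c[2] = d·G[:,2] = (01111010000)·(10000000000) mod 2 = 0+0+0+0+0+0+0+0+0+0+0 mod 2 = 0
  c[3] = d·G[:,3] = (01111010000)·(01110001111) mod 2 = 0+1+1+1+0+0+0+0+0+0+0 mod 2 = 1
  c[4] = d·G[:,4] = (01111010000)·(01000000000) mod 2 = 0+1+0+0+0+0+0+0+0+0+0 mod 2 = 1
  c[5] = d·G[:,5] = (01111010000)·(00100000000) mod 2 = 0+0+1+0+0+0+0+0+0+0+0 mod 2 = 1
  c[6] = d·G[:,6] = (01111010000)·(00010000000) mod 2 = 0+0+0+1+0+0+0+0+0+0+0 mod 2 = 1
  c[7] = d·G[:,7] = (01111010000)·(00001111111) mod 2 = 0+0+0+0+1+0+1+0+0+0+0 mod 2 = 0
  c[8] = d·G[:,8] = (01111010000)·(00001000000) mod 2 = 0+0+0+0+1+0+0+0+0+0+0 mod 2 = 1
  c[9] = d·G[:,9] = (01111010000)·(00000100000) mod 2 = 0+0+0+0+0+0+0+0+0+0+0 mod 2 = 0
  c[10] = d·G[:,10] = (01111010000)·(00000010000) mod 2 = 0+0+0+0+0+0+1+0+0+0+0 mod 2 = 1
  c[11] = d·G[:,11] = (01111010000)·(00000001000) mod 2 = 0+0+0+0+0+0+0+0+0+0+0 mod 2 = 0
  c[12] = d·G[:,12] = (01111010000)·(00000000100) mod 2 = 0+0+0+0+0+0+0+0+0+0+0 mod 2 = 0
  c[13] = d·G[:,13] = (01111010000)·(00000000010) mod 2 = 0+0+0+0+0+0+0+0+0+0+0 mod 2 = 0
  c[14] = d·G[:,14] = (01111010000)·(00000000001) mod 2 = 0+0+0+0+0+0+0+0+0+0+0 mod 2 = 0
Codeword = 010111101010000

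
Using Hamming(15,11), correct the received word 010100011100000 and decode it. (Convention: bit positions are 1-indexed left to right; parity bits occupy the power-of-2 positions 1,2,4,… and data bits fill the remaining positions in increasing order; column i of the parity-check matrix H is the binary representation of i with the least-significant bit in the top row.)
Syndrome s = H · r^T (mod 2), r = 010100011100000:
  s[0] = (101010101010101)·(010100011100000) mod 2 = 0+0+0+0+0+0+0+0+1+0+0+0+0+0+0 mod 2 = 1
  s[1] = (011001100110011)·(010100011100000) mod 2 = 0+1+0+0+0+0+0+0+0+1+0+0+0+0+0 mod 2 = 0
  s[2] = (000111100001111)·(010100011100000) mod 2 = 0+0+0+1+0+0+0+0+0+0+0+0+0+0+0 mod 2 = 1
  s[3] = (000000011111111)·(010100011100000) mod 2 = 0+0+0+0+0+0+0+1+1+1+0+0+0+0+0 mod 2 = 1
Syndrome = 1011
Column 13 of H equals this syndrome → error at bit 13 (1-indexed).
Flip bit 13: 010100011100000 → 010100011100100
Extract data bits at positions {3,5,6,7,9,10,11,12,13,14,15}: 00001100100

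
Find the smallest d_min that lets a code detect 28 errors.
Detecting e errors requires d_min ≥ e + 1 = 28 + 1 = 29.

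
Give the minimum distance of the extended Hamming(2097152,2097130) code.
d_min = 4 (adding an overall parity bit to Hamming(2097151,2097130) raises d_min from 3 to 4).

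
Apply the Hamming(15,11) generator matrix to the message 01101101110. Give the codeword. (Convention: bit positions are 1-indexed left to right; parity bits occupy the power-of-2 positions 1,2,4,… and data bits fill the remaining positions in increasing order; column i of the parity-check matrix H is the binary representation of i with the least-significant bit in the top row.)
Codeword c = d · G (mod 2), d = 01101101110:
  c[0] = d·G[:,0] = (01101101110)·(11011010101) mod 2 = 0+1+0+0+1+0+0+0+1+0+0 mod 2 = 1
  c[1] = d·G[:,1] = (01101101110)·(10110110011) mod 2 = 0+0+1+0+0+1+0+0+0+1+0 mod 2 = 1
  c[2] = d·G[:,2] = (01101101110)·(10000000000) mod 2 = 0+0+0+0+0+0+0+0+0+0+0 mod 2 = 0
  c[3] = d·G[:,3] = (01101101110)·(01110001111) mod 2 = 0+1+1+0+0+0+0+1+1+1+0 mod 2 = 1
  c[4] = d·G[:,4] = (01101101110)·(01000000000) mod 2 = 0+1+0+0+0+0+0+0+0+0+0 mod 2 = 1
  c[5] = d·G[:,5] = (01101101110)·(00100000000) mod 2 = 0+0+1+0+0+0+0+0+0+0+0 mod 2 = 1
  c[6] = d·G[:,6] = (01101101110)·(00010000000) mod 2 = 0+0+0+0+0+0+0+0+0+0+0 mod 2 = 0
  c[7] = d·G[:,7] = (01101101110)·(00001111111) mod 2 = 0+0+0+0+1+1+0+1+1+1+0 mod 2 = 1
  c[8] = d·G[:,8] = (01101101110)·(00001000000) mod 2 = 0+0+0+0+1+0+0+0+0+0+0 mod 2 = 1
  c[9] = d·G[:,9] = (01101101110)·(00000100000) mod 2 = 0+0+0+0+0+1+0+0+0+0+0 mod 2 = 1
  c[10] = d·G[:,10] = (01101101110)·(00000010000) mod 2 = 0+0+0+0+0+0+0+0+0+0+0 mod 2 = 0
  c[11] = d·G[:,11] = (01101101110)·(00000001000) mod 2 = 0+0+0+0+0+0+0+1+0+0+0 mod 2 = 1
  c[12] = d·G[:,12] = (01101101110)·(00000000100) mod 2 = 0+0+0+0+0+0+0+0+1+0+0 mod 2 = 1
  c[13] = d·G[:,13] = (01101101110)·(00000000010) mod 2 = 0+0+0+0+0+0+0+0+0+1+0 mod 2 = 1
  c[14] = d·G[:,14] = (01101101110)·(00000000001) mod 2 = 0+0+0+0+0+0+0+0+0+0+0 mod 2 = 0
Codeword = 110111011101110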